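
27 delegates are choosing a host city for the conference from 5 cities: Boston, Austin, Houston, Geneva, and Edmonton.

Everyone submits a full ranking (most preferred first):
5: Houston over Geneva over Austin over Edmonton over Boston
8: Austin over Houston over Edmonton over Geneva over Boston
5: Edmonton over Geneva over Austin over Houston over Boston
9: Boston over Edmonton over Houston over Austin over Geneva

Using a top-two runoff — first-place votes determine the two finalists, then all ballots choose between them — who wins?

Austin

Round 1 first-place votes: Boston 9, Austin 8, Houston 5, Geneva 0, Edmonton 5. Boston and Austin advance.
Runoff: Boston is ranked above Austin on 9 ballots, Austin above Boston on 18.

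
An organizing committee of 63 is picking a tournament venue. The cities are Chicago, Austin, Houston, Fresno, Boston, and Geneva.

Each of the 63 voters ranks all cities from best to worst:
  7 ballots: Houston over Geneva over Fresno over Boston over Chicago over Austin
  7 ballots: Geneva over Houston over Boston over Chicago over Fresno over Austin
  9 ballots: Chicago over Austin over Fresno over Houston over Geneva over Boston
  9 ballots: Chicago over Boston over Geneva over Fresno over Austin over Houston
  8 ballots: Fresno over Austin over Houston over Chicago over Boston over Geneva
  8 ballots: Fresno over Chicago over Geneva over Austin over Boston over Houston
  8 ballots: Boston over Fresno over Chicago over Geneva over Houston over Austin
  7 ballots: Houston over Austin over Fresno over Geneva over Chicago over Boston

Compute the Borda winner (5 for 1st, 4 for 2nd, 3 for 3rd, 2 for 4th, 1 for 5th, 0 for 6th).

Chicago: 7×1 + 7×2 + 9×5 + 9×5 + 8×2 + 8×4 + 8×3 + 7×1 = 190
Austin: 7×0 + 7×0 + 9×4 + 9×1 + 8×4 + 8×2 + 8×0 + 7×4 = 121
Houston: 7×5 + 7×4 + 9×2 + 9×0 + 8×3 + 8×0 + 8×1 + 7×5 = 148
Fresno: 7×3 + 7×1 + 9×3 + 9×2 + 8×5 + 8×5 + 8×4 + 7×3 = 206
Boston: 7×2 + 7×3 + 9×0 + 9×4 + 8×1 + 8×1 + 8×5 + 7×0 = 127
Geneva: 7×4 + 7×5 + 9×1 + 9×3 + 8×0 + 8×3 + 8×2 + 7×2 = 153

Fresno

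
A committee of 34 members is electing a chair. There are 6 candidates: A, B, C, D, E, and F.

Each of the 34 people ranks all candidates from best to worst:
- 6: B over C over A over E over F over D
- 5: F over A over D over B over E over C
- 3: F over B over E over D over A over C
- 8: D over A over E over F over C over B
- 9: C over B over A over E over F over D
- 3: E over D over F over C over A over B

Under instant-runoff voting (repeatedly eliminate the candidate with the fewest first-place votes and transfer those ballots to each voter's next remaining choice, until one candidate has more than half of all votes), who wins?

Round 1: A 0, B 6, C 9, D 8, E 3, F 8. A eliminated.
Round 2: B 6, C 9, D 8, E 3, F 8. E eliminated.
Round 3: B 6, C 9, D 11, F 8. B eliminated.
Round 4: C 15, D 11, F 8. F eliminated.
Round 5: C 15, D 19. D has a majority (≥18).

D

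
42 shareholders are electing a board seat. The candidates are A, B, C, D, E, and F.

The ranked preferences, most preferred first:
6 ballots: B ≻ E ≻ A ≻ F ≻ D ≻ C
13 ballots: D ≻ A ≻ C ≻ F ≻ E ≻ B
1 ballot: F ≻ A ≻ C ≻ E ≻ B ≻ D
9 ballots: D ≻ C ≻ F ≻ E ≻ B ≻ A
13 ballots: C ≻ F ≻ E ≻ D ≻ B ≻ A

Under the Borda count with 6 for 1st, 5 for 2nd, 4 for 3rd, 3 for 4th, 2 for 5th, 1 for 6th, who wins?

C

A: 6×4 + 13×5 + 1×5 + 9×1 + 13×1 = 116
B: 6×6 + 13×1 + 1×2 + 9×2 + 13×2 = 95
C: 6×1 + 13×4 + 1×4 + 9×5 + 13×6 = 185
D: 6×2 + 13×6 + 1×1 + 9×6 + 13×3 = 184
E: 6×5 + 13×2 + 1×3 + 9×3 + 13×4 = 138
F: 6×3 + 13×3 + 1×6 + 9×4 + 13×5 = 164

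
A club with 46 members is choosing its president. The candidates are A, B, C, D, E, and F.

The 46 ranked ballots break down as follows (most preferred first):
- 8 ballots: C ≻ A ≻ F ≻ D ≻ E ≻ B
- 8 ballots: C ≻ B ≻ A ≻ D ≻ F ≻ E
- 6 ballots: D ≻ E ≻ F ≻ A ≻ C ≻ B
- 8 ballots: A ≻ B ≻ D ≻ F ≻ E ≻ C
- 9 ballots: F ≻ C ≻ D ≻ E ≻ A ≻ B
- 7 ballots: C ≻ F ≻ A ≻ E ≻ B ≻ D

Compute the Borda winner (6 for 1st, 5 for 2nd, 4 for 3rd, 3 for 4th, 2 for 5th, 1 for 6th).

A: 8×5 + 8×4 + 6×3 + 8×6 + 9×2 + 7×4 = 184
B: 8×1 + 8×5 + 6×1 + 8×5 + 9×1 + 7×2 = 117
C: 8×6 + 8×6 + 6×2 + 8×1 + 9×5 + 7×6 = 203
D: 8×3 + 8×3 + 6×6 + 8×4 + 9×4 + 7×1 = 159
E: 8×2 + 8×1 + 6×5 + 8×2 + 9×3 + 7×3 = 118
F: 8×4 + 8×2 + 6×4 + 8×3 + 9×6 + 7×5 = 185

C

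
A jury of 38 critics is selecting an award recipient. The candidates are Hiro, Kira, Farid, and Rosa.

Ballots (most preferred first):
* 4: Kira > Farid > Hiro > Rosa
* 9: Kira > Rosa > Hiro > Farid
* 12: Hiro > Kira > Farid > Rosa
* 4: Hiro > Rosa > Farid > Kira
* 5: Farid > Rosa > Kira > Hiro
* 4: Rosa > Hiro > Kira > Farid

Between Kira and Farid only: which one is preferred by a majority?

Kira

Kira is ranked above Farid on 29 ballots; Farid above Kira on 9.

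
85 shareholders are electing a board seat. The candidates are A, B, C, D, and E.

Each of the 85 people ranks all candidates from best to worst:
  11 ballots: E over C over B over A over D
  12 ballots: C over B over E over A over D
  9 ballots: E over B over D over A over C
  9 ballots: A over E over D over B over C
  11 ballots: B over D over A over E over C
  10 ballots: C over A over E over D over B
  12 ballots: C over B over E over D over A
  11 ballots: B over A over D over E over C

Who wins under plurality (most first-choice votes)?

First-place votes: A 9, B 22, C 34, D 0, E 20.

C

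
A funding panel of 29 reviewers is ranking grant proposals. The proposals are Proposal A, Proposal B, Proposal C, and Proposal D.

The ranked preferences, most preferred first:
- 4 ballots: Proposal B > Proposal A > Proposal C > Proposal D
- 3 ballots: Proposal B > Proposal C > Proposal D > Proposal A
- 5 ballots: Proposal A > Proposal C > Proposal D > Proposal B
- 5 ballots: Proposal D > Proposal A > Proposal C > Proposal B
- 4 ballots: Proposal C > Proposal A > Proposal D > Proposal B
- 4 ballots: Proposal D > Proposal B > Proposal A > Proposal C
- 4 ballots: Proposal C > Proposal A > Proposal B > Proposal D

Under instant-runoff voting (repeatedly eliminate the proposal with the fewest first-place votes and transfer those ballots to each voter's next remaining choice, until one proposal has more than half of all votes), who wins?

Proposal C

Round 1: Proposal A 5, Proposal B 7, Proposal C 8, Proposal D 9. Proposal A eliminated.
Round 2: Proposal B 7, Proposal C 13, Proposal D 9. Proposal B eliminated.
Round 3: Proposal C 20, Proposal D 9. Proposal C has a majority (≥15).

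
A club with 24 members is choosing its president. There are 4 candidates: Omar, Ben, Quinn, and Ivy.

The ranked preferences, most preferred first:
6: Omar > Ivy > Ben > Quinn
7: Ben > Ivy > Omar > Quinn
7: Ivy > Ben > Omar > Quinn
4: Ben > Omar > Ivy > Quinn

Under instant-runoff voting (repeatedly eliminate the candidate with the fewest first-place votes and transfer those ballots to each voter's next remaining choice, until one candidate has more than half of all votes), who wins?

Round 1: Omar 6, Ben 11, Quinn 0, Ivy 7. Quinn eliminated.
Round 2: Omar 6, Ben 11, Ivy 7. Omar eliminated.
Round 3: Ben 11, Ivy 13. Ivy has a majority (≥13).

Ivy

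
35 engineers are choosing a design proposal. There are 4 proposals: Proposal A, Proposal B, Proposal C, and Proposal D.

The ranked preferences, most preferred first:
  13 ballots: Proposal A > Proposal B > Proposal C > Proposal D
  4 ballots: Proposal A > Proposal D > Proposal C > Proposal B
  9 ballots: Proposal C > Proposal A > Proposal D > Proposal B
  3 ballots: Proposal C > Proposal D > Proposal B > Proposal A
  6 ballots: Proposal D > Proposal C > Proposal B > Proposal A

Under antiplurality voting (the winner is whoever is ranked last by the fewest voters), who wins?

Proposal C

Last-place votes: Proposal A 9, Proposal B 13, Proposal C 0, Proposal D 13.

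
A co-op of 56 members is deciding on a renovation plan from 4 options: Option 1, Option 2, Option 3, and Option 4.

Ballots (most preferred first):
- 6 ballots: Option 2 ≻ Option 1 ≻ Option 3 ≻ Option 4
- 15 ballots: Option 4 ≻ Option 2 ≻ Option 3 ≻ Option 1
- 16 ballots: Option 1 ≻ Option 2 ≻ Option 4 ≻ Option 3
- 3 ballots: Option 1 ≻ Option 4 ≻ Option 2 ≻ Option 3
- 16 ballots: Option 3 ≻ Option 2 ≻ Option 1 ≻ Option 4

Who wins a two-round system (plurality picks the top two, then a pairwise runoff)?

Option 3

Round 1 first-place votes: Option 1 19, Option 2 6, Option 3 16, Option 4 15. Option 1 and Option 3 advance.
Runoff: Option 1 is ranked above Option 3 on 25 ballots, Option 3 above Option 1 on 31.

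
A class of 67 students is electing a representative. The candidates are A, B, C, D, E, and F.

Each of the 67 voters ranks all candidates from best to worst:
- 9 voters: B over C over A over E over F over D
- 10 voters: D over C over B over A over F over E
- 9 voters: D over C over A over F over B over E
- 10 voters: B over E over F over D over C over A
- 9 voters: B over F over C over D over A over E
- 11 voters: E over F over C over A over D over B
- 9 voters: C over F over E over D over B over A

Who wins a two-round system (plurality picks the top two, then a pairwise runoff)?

Round 1 first-place votes: A 0, B 28, C 9, D 19, E 11, F 0. B and D advance.
Runoff: B is ranked above D on 28 ballots, D above B on 39.

D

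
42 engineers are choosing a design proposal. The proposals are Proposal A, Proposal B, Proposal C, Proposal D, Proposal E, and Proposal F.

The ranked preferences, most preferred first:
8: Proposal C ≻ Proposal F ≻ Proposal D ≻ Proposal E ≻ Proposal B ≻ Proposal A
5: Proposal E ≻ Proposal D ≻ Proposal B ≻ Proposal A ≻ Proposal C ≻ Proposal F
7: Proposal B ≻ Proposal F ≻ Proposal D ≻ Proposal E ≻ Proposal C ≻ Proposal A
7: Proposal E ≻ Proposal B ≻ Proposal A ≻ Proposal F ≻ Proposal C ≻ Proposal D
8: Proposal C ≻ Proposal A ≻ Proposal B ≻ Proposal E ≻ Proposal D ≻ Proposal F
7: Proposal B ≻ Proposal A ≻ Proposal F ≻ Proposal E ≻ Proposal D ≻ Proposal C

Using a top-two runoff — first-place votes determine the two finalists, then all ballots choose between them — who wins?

Proposal B

Round 1 first-place votes: Proposal A 0, Proposal B 14, Proposal C 16, Proposal D 0, Proposal E 12, Proposal F 0. Proposal C and Proposal B advance.
Runoff: Proposal C is ranked above Proposal B on 16 ballots, Proposal B above Proposal C on 26.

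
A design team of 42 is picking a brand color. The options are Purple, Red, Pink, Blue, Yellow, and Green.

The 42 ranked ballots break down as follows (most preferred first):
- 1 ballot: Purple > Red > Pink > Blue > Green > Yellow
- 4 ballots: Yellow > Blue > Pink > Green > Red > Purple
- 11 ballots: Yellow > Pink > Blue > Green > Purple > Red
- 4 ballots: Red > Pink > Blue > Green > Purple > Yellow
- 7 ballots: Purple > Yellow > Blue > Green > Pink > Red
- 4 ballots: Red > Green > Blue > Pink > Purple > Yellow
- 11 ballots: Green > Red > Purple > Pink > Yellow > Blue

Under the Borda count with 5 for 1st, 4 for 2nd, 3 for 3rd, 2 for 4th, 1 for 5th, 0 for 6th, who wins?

Green

Purple: 1×5 + 4×0 + 11×1 + 4×1 + 7×5 + 4×1 + 11×3 = 92
Red: 1×4 + 4×1 + 11×0 + 4×5 + 7×0 + 4×5 + 11×4 = 92
Pink: 1×3 + 4×3 + 11×4 + 4×4 + 7×1 + 4×2 + 11×2 = 112
Blue: 1×2 + 4×4 + 11×3 + 4×3 + 7×3 + 4×3 + 11×0 = 96
Yellow: 1×0 + 4×5 + 11×5 + 4×0 + 7×4 + 4×0 + 11×1 = 114
Green: 1×1 + 4×2 + 11×2 + 4×2 + 7×2 + 4×4 + 11×5 = 124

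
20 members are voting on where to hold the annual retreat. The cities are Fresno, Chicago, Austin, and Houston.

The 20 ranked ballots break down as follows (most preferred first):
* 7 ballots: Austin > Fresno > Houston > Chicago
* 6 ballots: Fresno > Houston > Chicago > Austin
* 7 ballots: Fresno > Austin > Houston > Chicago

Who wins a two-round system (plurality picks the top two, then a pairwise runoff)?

Round 1 first-place votes: Fresno 13, Chicago 0, Austin 7, Houston 0. Fresno and Austin advance.
Runoff: Fresno is ranked above Austin on 13 ballots, Austin above Fresno on 7.

Fresno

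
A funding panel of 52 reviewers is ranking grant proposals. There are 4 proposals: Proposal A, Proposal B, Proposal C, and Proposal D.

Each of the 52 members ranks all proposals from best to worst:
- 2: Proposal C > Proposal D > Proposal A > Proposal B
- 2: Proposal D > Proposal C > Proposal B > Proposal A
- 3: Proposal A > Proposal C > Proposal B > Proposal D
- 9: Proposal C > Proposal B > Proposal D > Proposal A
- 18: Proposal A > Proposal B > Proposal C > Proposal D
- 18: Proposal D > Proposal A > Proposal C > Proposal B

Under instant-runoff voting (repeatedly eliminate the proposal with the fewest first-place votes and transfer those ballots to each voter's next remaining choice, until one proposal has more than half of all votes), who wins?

Proposal D

Round 1: Proposal A 21, Proposal B 0, Proposal C 11, Proposal D 20. Proposal B eliminated.
Round 2: Proposal A 21, Proposal C 11, Proposal D 20. Proposal C eliminated.
Round 3: Proposal A 21, Proposal D 31. Proposal D has a majority (≥27).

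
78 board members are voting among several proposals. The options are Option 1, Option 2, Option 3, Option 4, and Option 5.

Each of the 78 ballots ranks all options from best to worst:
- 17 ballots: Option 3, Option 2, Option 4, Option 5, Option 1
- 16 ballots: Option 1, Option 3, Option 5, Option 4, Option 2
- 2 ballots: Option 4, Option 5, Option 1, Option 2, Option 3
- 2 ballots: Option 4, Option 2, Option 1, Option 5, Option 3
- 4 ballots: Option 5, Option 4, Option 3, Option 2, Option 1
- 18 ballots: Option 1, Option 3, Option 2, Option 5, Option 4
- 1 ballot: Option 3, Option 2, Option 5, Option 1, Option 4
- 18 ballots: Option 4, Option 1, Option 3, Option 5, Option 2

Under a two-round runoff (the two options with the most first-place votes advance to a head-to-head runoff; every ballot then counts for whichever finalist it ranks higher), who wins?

Option 4

Round 1 first-place votes: Option 1 34, Option 2 0, Option 3 18, Option 4 22, Option 5 4. Option 1 and Option 4 advance.
Runoff: Option 1 is ranked above Option 4 on 35 ballots, Option 4 above Option 1 on 43.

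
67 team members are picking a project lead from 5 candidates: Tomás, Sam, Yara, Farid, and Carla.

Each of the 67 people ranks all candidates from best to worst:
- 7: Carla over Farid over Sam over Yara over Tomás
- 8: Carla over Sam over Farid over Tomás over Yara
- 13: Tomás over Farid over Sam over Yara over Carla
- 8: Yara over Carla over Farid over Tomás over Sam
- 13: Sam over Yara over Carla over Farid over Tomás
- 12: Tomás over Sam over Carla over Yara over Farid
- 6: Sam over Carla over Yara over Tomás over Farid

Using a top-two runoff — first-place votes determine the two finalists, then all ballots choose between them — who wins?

Round 1 first-place votes: Tomás 25, Sam 19, Yara 8, Farid 0, Carla 15. Tomás and Sam advance.
Runoff: Tomás is ranked above Sam on 33 ballots, Sam above Tomás on 34.

Sam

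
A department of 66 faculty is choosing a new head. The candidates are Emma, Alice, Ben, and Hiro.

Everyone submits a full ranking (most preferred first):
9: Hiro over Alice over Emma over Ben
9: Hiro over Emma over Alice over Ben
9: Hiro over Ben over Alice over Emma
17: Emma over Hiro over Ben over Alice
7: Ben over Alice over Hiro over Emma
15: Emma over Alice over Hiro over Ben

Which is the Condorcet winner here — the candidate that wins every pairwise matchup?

Hiro

Hiro vs Emma: 34–32
Hiro vs Alice: 44–22
Hiro vs Ben: 59–7
Hiro beats every other candidate.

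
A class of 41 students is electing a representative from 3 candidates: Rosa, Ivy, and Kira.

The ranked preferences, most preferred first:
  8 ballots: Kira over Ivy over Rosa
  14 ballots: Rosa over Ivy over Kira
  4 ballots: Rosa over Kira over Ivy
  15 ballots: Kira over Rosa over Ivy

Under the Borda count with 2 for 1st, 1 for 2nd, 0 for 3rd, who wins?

Rosa: 8×0 + 14×2 + 4×2 + 15×1 = 51
Ivy: 8×1 + 14×1 + 4×0 + 15×0 = 22
Kira: 8×2 + 14×0 + 4×1 + 15×2 = 50

Rosa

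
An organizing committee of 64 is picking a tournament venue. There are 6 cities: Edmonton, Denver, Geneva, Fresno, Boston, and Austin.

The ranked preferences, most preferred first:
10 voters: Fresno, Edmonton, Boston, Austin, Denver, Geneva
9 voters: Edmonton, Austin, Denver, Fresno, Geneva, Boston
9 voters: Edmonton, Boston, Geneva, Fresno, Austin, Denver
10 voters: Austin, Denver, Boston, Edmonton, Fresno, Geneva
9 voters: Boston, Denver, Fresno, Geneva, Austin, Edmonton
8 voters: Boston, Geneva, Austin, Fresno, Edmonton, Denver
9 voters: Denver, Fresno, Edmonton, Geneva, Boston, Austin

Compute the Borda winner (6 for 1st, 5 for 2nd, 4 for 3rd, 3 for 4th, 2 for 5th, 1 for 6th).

Boston

Edmonton: 10×5 + 9×6 + 9×6 + 10×3 + 9×1 + 8×2 + 9×4 = 249
Denver: 10×2 + 9×4 + 9×1 + 10×5 + 9×5 + 8×1 + 9×6 = 222
Geneva: 10×1 + 9×2 + 9×4 + 10×1 + 9×3 + 8×5 + 9×3 = 168
Fresno: 10×6 + 9×3 + 9×3 + 10×2 + 9×4 + 8×3 + 9×5 = 239
Boston: 10×4 + 9×1 + 9×5 + 10×4 + 9×6 + 8×6 + 9×2 = 254
Austin: 10×3 + 9×5 + 9×2 + 10×6 + 9×2 + 8×4 + 9×1 = 212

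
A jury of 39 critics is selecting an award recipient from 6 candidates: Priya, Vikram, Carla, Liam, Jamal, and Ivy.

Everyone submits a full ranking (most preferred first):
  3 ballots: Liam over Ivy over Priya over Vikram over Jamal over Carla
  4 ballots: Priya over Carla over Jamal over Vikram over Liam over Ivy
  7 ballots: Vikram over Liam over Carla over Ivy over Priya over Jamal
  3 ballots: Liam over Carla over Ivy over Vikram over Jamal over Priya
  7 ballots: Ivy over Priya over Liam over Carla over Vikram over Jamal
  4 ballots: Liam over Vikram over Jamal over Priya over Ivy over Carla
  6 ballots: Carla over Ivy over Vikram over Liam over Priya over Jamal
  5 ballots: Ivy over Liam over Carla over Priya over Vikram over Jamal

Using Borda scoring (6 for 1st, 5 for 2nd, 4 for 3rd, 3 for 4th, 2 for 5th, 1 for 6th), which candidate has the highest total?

Liam

Priya: 3×4 + 4×6 + 7×2 + 3×1 + 7×5 + 4×3 + 6×2 + 5×3 = 127
Vikram: 3×3 + 4×3 + 7×6 + 3×3 + 7×2 + 4×5 + 6×4 + 5×2 = 140
Carla: 3×1 + 4×5 + 7×4 + 3×5 + 7×3 + 4×1 + 6×6 + 5×4 = 147
Liam: 3×6 + 4×2 + 7×5 + 3×6 + 7×4 + 4×6 + 6×3 + 5×5 = 174
Jamal: 3×2 + 4×4 + 7×1 + 3×2 + 7×1 + 4×4 + 6×1 + 5×1 = 69
Ivy: 3×5 + 4×1 + 7×3 + 3×4 + 7×6 + 4×2 + 6×5 + 5×6 = 162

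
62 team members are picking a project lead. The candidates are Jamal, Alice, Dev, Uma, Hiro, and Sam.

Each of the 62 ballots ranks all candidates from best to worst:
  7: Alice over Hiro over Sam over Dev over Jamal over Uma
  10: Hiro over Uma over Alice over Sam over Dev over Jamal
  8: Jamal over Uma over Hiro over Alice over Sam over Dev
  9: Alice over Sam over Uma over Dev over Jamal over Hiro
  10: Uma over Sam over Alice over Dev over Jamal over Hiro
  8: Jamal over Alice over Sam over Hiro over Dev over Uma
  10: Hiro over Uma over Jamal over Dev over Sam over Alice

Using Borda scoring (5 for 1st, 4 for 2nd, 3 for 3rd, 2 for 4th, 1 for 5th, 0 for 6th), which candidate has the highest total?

Uma

Jamal: 7×1 + 10×0 + 8×5 + 9×1 + 10×1 + 8×5 + 10×3 = 136
Alice: 7×5 + 10×3 + 8×2 + 9×5 + 10×3 + 8×4 + 10×0 = 188
Dev: 7×2 + 10×1 + 8×0 + 9×2 + 10×2 + 8×1 + 10×2 = 90
Uma: 7×0 + 10×4 + 8×4 + 9×3 + 10×5 + 8×0 + 10×4 = 189
Hiro: 7×4 + 10×5 + 8×3 + 9×0 + 10×0 + 8×2 + 10×5 = 168
Sam: 7×3 + 10×2 + 8×1 + 9×4 + 10×4 + 8×3 + 10×1 = 159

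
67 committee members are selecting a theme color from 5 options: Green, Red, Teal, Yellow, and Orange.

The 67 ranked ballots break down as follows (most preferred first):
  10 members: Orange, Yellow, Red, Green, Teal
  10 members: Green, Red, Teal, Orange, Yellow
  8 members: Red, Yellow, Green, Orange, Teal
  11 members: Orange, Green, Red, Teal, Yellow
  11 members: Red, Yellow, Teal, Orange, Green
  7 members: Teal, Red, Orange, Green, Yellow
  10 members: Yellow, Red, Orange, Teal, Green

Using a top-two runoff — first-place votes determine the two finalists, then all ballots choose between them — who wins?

Round 1 first-place votes: Green 10, Red 19, Teal 7, Yellow 10, Orange 21. Orange and Red advance.
Runoff: Orange is ranked above Red on 21 ballots, Red above Orange on 46.

Red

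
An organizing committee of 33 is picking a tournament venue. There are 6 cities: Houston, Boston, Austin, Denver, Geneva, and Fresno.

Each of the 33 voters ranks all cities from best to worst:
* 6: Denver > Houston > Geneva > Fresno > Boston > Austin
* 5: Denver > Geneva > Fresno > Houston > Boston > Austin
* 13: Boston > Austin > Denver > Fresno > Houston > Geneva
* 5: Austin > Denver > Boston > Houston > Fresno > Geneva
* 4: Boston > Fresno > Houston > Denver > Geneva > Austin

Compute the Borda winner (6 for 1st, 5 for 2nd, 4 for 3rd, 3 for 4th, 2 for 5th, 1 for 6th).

Denver

Houston: 6×5 + 5×3 + 13×2 + 5×3 + 4×4 = 102
Boston: 6×2 + 5×2 + 13×6 + 5×4 + 4×6 = 144
Austin: 6×1 + 5×1 + 13×5 + 5×6 + 4×1 = 110
Denver: 6×6 + 5×6 + 13×4 + 5×5 + 4×3 = 155
Geneva: 6×4 + 5×5 + 13×1 + 5×1 + 4×2 = 75
Fresno: 6×3 + 5×4 + 13×3 + 5×2 + 4×5 = 107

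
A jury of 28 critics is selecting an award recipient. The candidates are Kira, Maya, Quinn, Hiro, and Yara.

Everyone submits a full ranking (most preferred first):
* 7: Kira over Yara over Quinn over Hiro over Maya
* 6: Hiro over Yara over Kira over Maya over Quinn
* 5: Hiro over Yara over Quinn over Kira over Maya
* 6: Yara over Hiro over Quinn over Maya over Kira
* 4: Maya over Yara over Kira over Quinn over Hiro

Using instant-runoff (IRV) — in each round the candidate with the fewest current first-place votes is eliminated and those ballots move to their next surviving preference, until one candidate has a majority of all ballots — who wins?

Round 1: Kira 7, Maya 4, Quinn 0, Hiro 11, Yara 6. Quinn eliminated.
Round 2: Kira 7, Maya 4, Hiro 11, Yara 6. Maya eliminated.
Round 3: Kira 7, Hiro 11, Yara 10. Kira eliminated.
Round 4: Hiro 11, Yara 17. Yara has a majority (≥15).

Yara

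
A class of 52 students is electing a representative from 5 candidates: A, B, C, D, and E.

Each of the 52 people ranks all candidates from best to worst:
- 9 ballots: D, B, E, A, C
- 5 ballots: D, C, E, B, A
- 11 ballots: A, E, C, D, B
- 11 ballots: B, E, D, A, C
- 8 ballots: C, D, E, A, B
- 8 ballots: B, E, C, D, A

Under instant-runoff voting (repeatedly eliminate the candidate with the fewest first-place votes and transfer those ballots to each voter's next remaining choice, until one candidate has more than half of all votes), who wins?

Round 1: A 11, B 19, C 8, D 14, E 0. E eliminated.
Round 2: A 11, B 19, C 8, D 14. C eliminated.
Round 3: A 11, B 19, D 22. A eliminated.
Round 4: B 19, D 33. D has a majority (≥27).

D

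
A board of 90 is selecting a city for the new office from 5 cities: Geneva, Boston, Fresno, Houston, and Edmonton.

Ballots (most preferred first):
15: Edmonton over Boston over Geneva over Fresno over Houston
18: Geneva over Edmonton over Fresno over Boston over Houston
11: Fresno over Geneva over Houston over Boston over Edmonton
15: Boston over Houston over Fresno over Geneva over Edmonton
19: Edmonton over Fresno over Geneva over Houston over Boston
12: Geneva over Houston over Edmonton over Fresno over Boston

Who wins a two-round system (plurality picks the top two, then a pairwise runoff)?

Geneva

Round 1 first-place votes: Geneva 30, Boston 15, Fresno 11, Houston 0, Edmonton 34. Edmonton and Geneva advance.
Runoff: Edmonton is ranked above Geneva on 34 ballots, Geneva above Edmonton on 56.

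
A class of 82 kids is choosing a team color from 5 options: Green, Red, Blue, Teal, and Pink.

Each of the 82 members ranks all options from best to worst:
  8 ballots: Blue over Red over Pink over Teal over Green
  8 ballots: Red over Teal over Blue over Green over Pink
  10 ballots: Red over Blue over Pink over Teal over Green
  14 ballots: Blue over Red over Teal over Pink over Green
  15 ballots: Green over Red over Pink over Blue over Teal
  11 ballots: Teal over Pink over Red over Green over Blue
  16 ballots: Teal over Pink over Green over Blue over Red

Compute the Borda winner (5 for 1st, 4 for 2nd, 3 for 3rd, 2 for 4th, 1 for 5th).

Red

Green: 8×1 + 8×2 + 10×1 + 14×1 + 15×5 + 11×2 + 16×3 = 193
Red: 8×4 + 8×5 + 10×5 + 14×4 + 15×4 + 11×3 + 16×1 = 287
Blue: 8×5 + 8×3 + 10×4 + 14×5 + 15×2 + 11×1 + 16×2 = 247
Teal: 8×2 + 8×4 + 10×2 + 14×3 + 15×1 + 11×5 + 16×5 = 260
Pink: 8×3 + 8×1 + 10×3 + 14×2 + 15×3 + 11×4 + 16×4 = 243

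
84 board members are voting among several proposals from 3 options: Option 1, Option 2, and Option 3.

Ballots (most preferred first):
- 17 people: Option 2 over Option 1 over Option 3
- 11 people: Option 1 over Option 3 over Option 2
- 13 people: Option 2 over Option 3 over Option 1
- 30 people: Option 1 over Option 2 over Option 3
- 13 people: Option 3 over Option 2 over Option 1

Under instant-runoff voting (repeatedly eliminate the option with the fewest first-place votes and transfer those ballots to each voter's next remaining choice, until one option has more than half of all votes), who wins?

Round 1: Option 1 41, Option 2 30, Option 3 13. Option 3 eliminated.
Round 2: Option 1 41, Option 2 43. Option 2 has a majority (≥43).

Option 2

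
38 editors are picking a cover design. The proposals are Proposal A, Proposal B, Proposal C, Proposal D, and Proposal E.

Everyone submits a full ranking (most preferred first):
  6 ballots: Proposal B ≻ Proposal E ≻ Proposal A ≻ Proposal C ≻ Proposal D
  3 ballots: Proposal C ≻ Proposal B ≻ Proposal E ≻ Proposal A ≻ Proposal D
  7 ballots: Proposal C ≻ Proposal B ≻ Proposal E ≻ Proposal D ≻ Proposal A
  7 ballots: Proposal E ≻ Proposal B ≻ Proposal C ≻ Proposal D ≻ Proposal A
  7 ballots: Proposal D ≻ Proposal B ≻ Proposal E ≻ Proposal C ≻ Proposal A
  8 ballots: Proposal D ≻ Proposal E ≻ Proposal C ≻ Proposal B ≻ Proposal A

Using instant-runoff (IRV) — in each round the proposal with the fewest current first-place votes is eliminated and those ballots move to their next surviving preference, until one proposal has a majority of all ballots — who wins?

Round 1: Proposal A 0, Proposal B 6, Proposal C 10, Proposal D 15, Proposal E 7. Proposal A eliminated.
Round 2: Proposal B 6, Proposal C 10, Proposal D 15, Proposal E 7. Proposal B eliminated.
Round 3: Proposal C 10, Proposal D 15, Proposal E 13. Proposal C eliminated.
Round 4: Proposal D 15, Proposal E 23. Proposal E has a majority (≥20).

Proposal E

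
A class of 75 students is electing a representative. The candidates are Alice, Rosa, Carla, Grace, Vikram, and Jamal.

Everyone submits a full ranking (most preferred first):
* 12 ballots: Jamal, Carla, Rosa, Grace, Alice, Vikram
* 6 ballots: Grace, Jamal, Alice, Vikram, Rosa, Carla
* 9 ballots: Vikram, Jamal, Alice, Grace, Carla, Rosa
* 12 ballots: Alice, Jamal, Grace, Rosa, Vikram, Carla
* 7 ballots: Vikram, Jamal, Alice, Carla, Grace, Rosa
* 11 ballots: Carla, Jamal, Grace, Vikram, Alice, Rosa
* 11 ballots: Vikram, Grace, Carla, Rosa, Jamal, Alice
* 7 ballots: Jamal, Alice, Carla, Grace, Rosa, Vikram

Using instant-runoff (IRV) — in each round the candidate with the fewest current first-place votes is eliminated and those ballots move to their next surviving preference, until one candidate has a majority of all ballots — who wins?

Jamal

Round 1: Alice 12, Rosa 0, Carla 11, Grace 6, Vikram 27, Jamal 19. Rosa eliminated.
Round 2: Alice 12, Carla 11, Grace 6, Vikram 27, Jamal 19. Grace eliminated.
Round 3: Alice 12, Carla 11, Vikram 27, Jamal 25. Carla eliminated.
Round 4: Alice 12, Vikram 27, Jamal 36. Alice eliminated.
Round 5: Vikram 27, Jamal 48. Jamal has a majority (≥38).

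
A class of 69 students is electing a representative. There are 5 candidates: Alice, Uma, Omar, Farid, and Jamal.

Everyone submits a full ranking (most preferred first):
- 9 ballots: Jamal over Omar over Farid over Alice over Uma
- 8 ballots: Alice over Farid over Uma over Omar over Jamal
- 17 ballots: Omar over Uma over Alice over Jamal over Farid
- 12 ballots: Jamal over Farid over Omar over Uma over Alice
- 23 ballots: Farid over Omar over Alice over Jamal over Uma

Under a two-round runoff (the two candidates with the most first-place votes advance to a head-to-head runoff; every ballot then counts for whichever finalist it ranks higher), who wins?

Round 1 first-place votes: Alice 8, Uma 0, Omar 17, Farid 23, Jamal 21. Farid and Jamal advance.
Runoff: Farid is ranked above Jamal on 31 ballots, Jamal above Farid on 38.

Jamal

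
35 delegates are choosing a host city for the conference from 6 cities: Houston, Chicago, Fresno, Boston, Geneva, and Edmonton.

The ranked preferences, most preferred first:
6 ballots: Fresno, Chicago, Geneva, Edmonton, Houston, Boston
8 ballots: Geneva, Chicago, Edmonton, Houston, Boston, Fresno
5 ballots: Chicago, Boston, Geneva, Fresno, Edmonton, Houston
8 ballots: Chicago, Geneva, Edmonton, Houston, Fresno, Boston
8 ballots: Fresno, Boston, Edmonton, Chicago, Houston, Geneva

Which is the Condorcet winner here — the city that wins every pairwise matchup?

Chicago vs Houston: 35–0
Chicago vs Fresno: 21–14
Chicago vs Boston: 27–8
Chicago vs Geneva: 27–8
Chicago vs Edmonton: 27–8
Chicago beats every other city.

Chicago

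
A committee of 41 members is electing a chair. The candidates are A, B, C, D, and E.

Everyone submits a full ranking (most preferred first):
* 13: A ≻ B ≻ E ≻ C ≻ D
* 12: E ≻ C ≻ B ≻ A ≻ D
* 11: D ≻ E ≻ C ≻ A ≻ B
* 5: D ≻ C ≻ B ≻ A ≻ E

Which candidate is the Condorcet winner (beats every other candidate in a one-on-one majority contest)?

E vs A: 23–18
E vs B: 23–18
E vs C: 36–5
E vs D: 25–16
E beats every other candidate.

E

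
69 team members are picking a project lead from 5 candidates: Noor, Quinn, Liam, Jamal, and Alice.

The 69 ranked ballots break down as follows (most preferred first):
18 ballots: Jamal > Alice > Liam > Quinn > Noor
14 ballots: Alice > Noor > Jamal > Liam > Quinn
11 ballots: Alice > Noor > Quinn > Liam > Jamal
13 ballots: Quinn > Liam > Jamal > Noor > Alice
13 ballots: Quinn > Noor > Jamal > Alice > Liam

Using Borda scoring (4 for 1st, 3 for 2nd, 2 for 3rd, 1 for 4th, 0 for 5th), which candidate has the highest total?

Alice

Noor: 18×0 + 14×3 + 11×3 + 13×1 + 13×3 = 127
Quinn: 18×1 + 14×0 + 11×2 + 13×4 + 13×4 = 144
Liam: 18×2 + 14×1 + 11×1 + 13×3 + 13×0 = 100
Jamal: 18×4 + 14×2 + 11×0 + 13×2 + 13×2 = 152
Alice: 18×3 + 14×4 + 11×4 + 13×0 + 13×1 = 167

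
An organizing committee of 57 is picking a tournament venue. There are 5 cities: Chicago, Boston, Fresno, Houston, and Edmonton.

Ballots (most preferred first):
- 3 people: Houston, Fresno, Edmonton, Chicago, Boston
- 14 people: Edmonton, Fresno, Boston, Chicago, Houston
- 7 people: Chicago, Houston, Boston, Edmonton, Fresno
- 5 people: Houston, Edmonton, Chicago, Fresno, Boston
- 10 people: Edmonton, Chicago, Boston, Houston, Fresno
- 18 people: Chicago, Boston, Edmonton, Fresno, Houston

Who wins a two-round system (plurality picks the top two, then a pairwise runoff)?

Edmonton

Round 1 first-place votes: Chicago 25, Boston 0, Fresno 0, Houston 8, Edmonton 24. Chicago and Edmonton advance.
Runoff: Chicago is ranked above Edmonton on 25 ballots, Edmonton above Chicago on 32.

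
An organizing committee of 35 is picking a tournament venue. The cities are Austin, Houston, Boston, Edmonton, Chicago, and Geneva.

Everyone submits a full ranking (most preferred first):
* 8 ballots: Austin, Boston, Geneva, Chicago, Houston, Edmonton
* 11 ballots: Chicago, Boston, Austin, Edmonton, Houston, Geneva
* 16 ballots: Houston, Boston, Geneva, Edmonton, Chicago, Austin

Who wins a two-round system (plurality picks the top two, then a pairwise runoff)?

Round 1 first-place votes: Austin 8, Houston 16, Boston 0, Edmonton 0, Chicago 11, Geneva 0. Houston and Chicago advance.
Runoff: Houston is ranked above Chicago on 16 ballots, Chicago above Houston on 19.

Chicago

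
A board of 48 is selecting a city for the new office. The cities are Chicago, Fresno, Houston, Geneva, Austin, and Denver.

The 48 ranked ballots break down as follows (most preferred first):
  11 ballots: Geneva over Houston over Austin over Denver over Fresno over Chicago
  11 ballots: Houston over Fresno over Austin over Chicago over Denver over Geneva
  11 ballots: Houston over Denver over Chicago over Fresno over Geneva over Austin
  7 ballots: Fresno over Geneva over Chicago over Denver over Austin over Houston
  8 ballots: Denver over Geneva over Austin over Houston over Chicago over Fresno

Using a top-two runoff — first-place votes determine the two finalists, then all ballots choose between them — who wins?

Round 1 first-place votes: Chicago 0, Fresno 7, Houston 22, Geneva 11, Austin 0, Denver 8. Houston and Geneva advance.
Runoff: Houston is ranked above Geneva on 22 ballots, Geneva above Houston on 26.

Geneva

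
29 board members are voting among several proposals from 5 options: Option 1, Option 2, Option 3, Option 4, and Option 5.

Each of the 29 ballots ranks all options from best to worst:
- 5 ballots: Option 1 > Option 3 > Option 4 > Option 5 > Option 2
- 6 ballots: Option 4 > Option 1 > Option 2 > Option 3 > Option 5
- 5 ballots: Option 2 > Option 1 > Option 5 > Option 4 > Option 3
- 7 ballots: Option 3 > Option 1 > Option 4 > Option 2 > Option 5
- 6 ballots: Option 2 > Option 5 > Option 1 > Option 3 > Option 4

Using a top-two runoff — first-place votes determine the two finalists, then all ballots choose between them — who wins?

Option 2

Round 1 first-place votes: Option 1 5, Option 2 11, Option 3 7, Option 4 6, Option 5 0. Option 2 and Option 3 advance.
Runoff: Option 2 is ranked above Option 3 on 17 ballots, Option 3 above Option 2 on 12.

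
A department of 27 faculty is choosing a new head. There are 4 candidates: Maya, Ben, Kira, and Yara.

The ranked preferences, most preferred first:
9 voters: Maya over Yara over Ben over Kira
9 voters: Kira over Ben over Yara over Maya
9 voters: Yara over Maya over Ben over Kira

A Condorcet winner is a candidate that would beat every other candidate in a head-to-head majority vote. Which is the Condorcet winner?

Yara

Yara vs Maya: 18–9
Yara vs Ben: 18–9
Yara vs Kira: 18–9
Yara beats every other candidate.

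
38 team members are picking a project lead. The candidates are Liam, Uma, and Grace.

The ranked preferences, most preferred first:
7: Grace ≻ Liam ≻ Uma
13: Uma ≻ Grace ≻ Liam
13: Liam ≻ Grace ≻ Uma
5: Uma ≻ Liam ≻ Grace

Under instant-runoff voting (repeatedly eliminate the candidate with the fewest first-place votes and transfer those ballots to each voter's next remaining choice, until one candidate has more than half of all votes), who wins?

Round 1: Liam 13, Uma 18, Grace 7. Grace eliminated.
Round 2: Liam 20, Uma 18. Liam has a majority (≥20).

Liam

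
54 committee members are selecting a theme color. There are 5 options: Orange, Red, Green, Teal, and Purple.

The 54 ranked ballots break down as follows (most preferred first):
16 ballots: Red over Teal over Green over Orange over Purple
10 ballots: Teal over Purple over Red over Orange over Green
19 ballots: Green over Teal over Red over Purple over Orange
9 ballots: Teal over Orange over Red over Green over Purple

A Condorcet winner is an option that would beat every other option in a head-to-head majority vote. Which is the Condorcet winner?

Teal vs Orange: 54–0
Teal vs Red: 38–16
Teal vs Green: 35–19
Teal vs Purple: 54–0
Teal beats every other option.

Teal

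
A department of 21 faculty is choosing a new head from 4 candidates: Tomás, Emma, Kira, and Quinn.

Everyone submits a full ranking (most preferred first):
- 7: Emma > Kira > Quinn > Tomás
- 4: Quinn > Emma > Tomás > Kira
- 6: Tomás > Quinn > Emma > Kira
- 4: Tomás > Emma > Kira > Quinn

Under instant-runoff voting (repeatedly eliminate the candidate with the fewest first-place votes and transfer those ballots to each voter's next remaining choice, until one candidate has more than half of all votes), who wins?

Round 1: Tomás 10, Emma 7, Kira 0, Quinn 4. Kira eliminated.
Round 2: Tomás 10, Emma 7, Quinn 4. Quinn eliminated.
Round 3: Tomás 10, Emma 11. Emma has a majority (≥11).

Emma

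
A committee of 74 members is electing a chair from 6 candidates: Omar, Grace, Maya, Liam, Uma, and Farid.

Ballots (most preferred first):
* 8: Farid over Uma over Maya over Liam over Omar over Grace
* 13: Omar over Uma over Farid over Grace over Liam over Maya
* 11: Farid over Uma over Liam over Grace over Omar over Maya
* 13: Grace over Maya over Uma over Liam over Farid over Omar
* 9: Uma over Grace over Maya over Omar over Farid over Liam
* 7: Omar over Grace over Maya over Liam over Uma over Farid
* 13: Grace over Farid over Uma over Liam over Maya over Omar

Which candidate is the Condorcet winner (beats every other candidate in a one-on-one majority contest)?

Uma vs Omar: 54–20
Uma vs Grace: 41–33
Uma vs Maya: 54–20
Uma vs Liam: 67–7
Uma vs Farid: 42–32
Uma beats every other candidate.

Uma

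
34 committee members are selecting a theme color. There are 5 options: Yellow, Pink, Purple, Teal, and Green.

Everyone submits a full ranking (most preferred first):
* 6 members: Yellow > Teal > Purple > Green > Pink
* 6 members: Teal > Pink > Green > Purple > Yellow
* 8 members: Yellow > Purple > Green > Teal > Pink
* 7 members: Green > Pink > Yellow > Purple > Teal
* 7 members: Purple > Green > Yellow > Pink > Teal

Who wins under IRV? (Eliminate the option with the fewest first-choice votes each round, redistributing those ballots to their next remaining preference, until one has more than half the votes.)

Green

Round 1: Yellow 14, Pink 0, Purple 7, Teal 6, Green 7. Pink eliminated.
Round 2: Yellow 14, Purple 7, Teal 6, Green 7. Teal eliminated.
Round 3: Yellow 14, Purple 7, Green 13. Purple eliminated.
Round 4: Yellow 14, Green 20. Green has a majority (≥18).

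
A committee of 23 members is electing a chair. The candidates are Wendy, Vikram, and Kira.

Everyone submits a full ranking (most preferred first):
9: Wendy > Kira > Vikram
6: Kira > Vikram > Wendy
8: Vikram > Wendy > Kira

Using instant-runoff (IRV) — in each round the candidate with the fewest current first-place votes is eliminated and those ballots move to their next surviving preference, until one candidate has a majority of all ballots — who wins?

Vikram

Round 1: Wendy 9, Vikram 8, Kira 6. Kira eliminated.
Round 2: Wendy 9, Vikram 14. Vikram has a majority (≥12).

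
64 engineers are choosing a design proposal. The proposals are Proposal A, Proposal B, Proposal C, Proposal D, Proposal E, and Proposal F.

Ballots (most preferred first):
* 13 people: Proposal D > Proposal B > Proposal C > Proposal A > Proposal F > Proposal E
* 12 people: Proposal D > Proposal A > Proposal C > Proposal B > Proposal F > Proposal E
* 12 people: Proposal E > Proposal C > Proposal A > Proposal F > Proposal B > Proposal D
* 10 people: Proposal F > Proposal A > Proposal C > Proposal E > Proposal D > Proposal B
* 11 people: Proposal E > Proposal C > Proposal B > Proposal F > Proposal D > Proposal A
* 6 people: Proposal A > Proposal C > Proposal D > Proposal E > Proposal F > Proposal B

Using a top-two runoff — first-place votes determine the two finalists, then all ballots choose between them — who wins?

Round 1 first-place votes: Proposal A 6, Proposal B 0, Proposal C 0, Proposal D 25, Proposal E 23, Proposal F 10. Proposal D and Proposal E advance.
Runoff: Proposal D is ranked above Proposal E on 31 ballots, Proposal E above Proposal D on 33.

Proposal E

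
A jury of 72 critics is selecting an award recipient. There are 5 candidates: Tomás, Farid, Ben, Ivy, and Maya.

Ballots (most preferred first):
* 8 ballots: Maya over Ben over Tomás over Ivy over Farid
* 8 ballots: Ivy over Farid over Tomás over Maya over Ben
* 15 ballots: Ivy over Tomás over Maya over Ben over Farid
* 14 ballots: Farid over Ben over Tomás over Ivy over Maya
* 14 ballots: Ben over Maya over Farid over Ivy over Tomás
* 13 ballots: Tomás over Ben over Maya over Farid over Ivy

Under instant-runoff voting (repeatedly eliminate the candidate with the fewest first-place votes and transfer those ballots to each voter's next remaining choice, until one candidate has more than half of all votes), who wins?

Ben

Round 1: Tomás 13, Farid 14, Ben 14, Ivy 23, Maya 8. Maya eliminated.
Round 2: Tomás 13, Farid 14, Ben 22, Ivy 23. Tomás eliminated.
Round 3: Farid 14, Ben 35, Ivy 23. Farid eliminated.
Round 4: Ben 49, Ivy 23. Ben has a majority (≥37).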